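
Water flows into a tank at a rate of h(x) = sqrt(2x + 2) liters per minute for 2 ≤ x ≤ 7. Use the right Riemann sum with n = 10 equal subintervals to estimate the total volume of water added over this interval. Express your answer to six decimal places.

Δx = (7 − 2)/10 = 0.5.
Right endpoints: 2.5, 3, 3.5, 4, 4.5, 5, 5.5, 6, 6.5, 7.
h(2.5) ≈ 2.645751, h(3) ≈ 2.828427, h(3.5) ≈ 3.000000, h(4) ≈ 3.162278, h(4.5) ≈ 3.316625, h(5) ≈ 3.464102, h(5.5) ≈ 3.605551, h(6) ≈ 3.741657, h(6.5) ≈ 3.872983, h(7) ≈ 4.000000.
Sum = Δx · [h(2.5) + h(3) + h(3.5) + ...].
Sum ≈ 16.818687.

16.818687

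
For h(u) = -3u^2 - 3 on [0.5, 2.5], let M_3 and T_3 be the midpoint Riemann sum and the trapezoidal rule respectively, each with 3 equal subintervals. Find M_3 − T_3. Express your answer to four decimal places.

0.6667

M_3 ≈ -21.277778.
T_3 ≈ -21.944444.
M_3 − T_3 ≈ 0.6667.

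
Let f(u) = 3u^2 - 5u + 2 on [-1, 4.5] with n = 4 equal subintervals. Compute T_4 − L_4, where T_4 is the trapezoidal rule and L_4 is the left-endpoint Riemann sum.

20.796875

T_4 = 60.19921875.
L_4 = 39.40234375.
T_4 − L_4 = 20.796875.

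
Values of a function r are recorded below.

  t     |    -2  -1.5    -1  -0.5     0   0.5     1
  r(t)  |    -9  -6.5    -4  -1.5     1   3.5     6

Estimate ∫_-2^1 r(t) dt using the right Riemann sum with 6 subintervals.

-0.75

Δt = 0.5.
Sum = 0.5·[(-6.5) + (-4) + (-1.5) + 1 + 3.5 + 6] = -0.75.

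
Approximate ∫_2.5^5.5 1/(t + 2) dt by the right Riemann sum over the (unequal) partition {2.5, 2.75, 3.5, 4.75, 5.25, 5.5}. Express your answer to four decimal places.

Subinterval widths: 0.25, 0.75, 1.25, 0.5, 0.25.
Right endpoints: 2.75, 3.5, 4.75, 5.25, 5.5.
f(2.75) = 4/19, f(3.5) = 2/11, f(4.75) = 4/27, f(5.25) = 4/29, f(5.5) = 2/15.
Sum = Σ Δt_i · f(t_i).
Sum ≈ 0.4765.

0.4765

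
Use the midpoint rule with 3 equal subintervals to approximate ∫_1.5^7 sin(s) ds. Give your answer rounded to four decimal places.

Δs = (7 − 1.5)/3 = 11/6.
Midpoints: 29/12, 4.25, 73/12.
f(29/12) ≈ 0.6631, f(4.25) ≈ -0.8950, f(73/12) ≈ -0.1985.
Sum = Δs · [f(29/12) + f(4.25) + f(73/12)].
Sum ≈ -0.7891.

-0.7891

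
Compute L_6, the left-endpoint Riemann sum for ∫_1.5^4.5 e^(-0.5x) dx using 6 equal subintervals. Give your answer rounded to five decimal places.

Δx = (4.5 − 1.5)/6 = 0.5.
Left endpoints: 1.5, 2, 2.5, 3, 3.5, 4.
f(1.5) ≈ 0.47237, f(2) ≈ 0.36788, f(2.5) ≈ 0.28650, f(3) ≈ 0.22313, f(3.5) ≈ 0.17377, f(4) ≈ 0.13534.
Sum = Δx · [f(1.5) + f(2) + f(2.5) + ...].
Sum ≈ 0.82950.

0.82950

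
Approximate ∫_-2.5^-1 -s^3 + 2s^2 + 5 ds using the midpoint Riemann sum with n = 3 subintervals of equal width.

Δs = (-1 − (-2.5))/3 = 0.5.
Midpoints: -2.25, -1.75, -1.25.
f(-2.25) = 26.515625, f(-1.75) = 16.484375, f(-1.25) = 10.078125.
Sum = Δs · [f(-2.25) + f(-1.75) + f(-1.25)].
Sum = 26.5390625.

26.5390625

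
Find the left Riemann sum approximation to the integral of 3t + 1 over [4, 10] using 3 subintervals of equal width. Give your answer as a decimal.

114

Δt = (10 − 4)/3 = 2.
Left endpoints: 4, 6, 8.
f(4) = 13, f(6) = 19, f(8) = 25.
Sum = Δt · [f(4) + f(6) + f(8)].
Sum = 114.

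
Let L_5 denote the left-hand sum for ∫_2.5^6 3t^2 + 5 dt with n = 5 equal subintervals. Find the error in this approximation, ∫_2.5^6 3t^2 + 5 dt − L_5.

30.38

Exact integral: ∫_2.5^6 f(t) dt = 217.875.
L_5 = 187.495.
Error = 217.875 − 187.495 = 30.38.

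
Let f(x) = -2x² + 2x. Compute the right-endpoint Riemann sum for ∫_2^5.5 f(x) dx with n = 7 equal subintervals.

Δx = (5.5 − 2)/7 = 0.5.
Right endpoints: 2.5, 3, 3.5, 4, 4.5, 5, 5.5.
f(2.5) = -7.5, f(3) = -12, f(3.5) = -17.5, f(4) = -24, f(4.5) = -31.5, f(5) = -40, f(5.5) = -49.5.
Sum = Δx · [f(2.5) + f(3) + f(3.5) + ...].
Sum = -91.

-91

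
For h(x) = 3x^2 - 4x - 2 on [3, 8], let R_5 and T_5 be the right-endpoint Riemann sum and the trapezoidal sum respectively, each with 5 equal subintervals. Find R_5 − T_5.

R_5 = 440.
T_5 = 367.5.
R_5 − T_5 = 72.5.

72.5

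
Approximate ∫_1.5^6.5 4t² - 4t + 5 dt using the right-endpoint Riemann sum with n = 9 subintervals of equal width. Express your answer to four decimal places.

346.5844

Δt = (6.5 − 1.5)/9 = 5/9.
Right endpoints: 37/18, 47/18, 19/6, 67/18, 77/18, 29/6, 97/18, 107/18, 6.5.
f(37/18) = 1108/81, f(47/18) = 1768/81, f(19/6) = 292/9, f(67/18) = 3688/81, f(77/18) = 4948/81, f(29/6) = 712/9, f(97/18) = 8068/81, f(107/18) = 9928/81, f(6.5) = 148.
Sum = Δt · [f(37/18) + f(47/18) + f(19/6) + ...].
Sum ≈ 346.5844.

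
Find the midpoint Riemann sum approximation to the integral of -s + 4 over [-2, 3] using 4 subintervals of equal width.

17.5

Δs = (3 − (-2))/4 = 1.25.
Midpoints: -1.375, -0.125, 1.125, 2.375.
f(-1.375) = 5.375, f(-0.125) = 4.125, f(1.125) = 2.875, f(2.375) = 1.625.
Sum = Δs · [f(-1.375) + f(-0.125) + f(1.125) + f(2.375)].
Sum = 17.5.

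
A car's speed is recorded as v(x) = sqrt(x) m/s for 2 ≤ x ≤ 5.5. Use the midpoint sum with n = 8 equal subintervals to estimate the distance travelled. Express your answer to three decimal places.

Δx = (5.5 − 2)/8 = 0.4375.
Midpoints: 2.21875, 2.65625, 3.09375, 3.53125, 3.96875, 4.40625, 4.84375, 5.28125.
v(2.21875) ≈ 1.490, v(2.65625) ≈ 1.630, v(3.09375) ≈ 1.759, v(3.53125) ≈ 1.879, v(3.96875) ≈ 1.992, v(4.40625) ≈ 2.099, v(4.84375) ≈ 2.201, v(5.28125) ≈ 2.298.
Sum = Δx · [v(2.21875) + v(2.65625) + v(3.09375) + ...].
Sum ≈ 6.715.

6.715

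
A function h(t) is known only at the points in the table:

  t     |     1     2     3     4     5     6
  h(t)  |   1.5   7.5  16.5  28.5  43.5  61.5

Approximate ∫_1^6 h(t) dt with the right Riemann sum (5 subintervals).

157.5

Δt = 1.
Sum = 1·[7.5 + 16.5 + 28.5 + 43.5 + 61.5] = 157.5.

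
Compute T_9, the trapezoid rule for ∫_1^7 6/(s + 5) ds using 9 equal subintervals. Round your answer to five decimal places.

Δs = (7 − 1)/9 = 2/3.
f(1) = 1, f(5/3) = 0.9, f(7/3) = 9/11, f(3) = 0.75, f(11/3) = 9/13, f(13/3) = 9/14, f(5) = 0.6, f(17/3) = 0.5625, f(19/3) = 9/17, f(7) = 0.5.
T_9 = (Δs/2)·[f(s_0) + 2f(s_1) + ... + 2f(s_{8}) + f(s_9)].
Sum ≈ 4.16351.

4.16351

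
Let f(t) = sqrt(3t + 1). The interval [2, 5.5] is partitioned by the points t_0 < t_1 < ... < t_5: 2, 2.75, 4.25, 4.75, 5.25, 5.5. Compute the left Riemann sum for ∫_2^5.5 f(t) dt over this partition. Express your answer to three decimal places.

Subinterval widths: 0.75, 1.5, 0.5, 0.5, 0.25.
Left endpoints: 2, 2.75, 4.25, 4.75, 5.25.
f(2) ≈ 2.646, f(2.75) ≈ 3.041, f(4.25) ≈ 3.708, f(4.75) ≈ 3.905, f(5.25) ≈ 4.093.
Sum = Σ Δt_i · f(t_i).
Sum ≈ 11.376.

11.376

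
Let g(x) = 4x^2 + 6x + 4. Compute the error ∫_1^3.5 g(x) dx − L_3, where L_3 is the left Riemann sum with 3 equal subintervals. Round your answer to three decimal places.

23.843

Exact integral: ∫_1^3.5 g(x) dx ≈ 99.58333.
L_3 ≈ 75.74074.
Error ≈ 99.58333 − 75.74074 ≈ 23.843.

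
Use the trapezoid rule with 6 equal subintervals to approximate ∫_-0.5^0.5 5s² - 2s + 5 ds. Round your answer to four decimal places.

5.4398

Δs = (0.5 − (-0.5))/6 = 1/6.
f(-0.5) = 7.25, f(-1/3) = 56/9, f(-1/6) = 197/36, f(0) = 5, f(1/6) = 173/36, f(1/3) = 44/9, f(0.5) = 5.25.
T_6 = (Δs/2)·[f(s_0) + 2f(s_1) + ... + 2f(s_{5}) + f(s_6)].
Sum ≈ 5.4398.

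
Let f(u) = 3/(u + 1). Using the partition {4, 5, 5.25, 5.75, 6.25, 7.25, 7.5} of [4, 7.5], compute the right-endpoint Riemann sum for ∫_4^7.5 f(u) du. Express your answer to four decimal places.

Subinterval widths: 1, 0.25, 0.5, 0.5, 1, 0.25.
Right endpoints: 5, 5.25, 5.75, 6.25, 7.25, 7.5.
f(5) = 0.5, f(5.25) = 0.48, f(5.75) = 4/9, f(6.25) = 12/29, f(7.25) = 4/11, f(7.5) = 6/17.
Sum = Σ Δu_i · f(u_i).
Sum ≈ 1.5010.

1.5010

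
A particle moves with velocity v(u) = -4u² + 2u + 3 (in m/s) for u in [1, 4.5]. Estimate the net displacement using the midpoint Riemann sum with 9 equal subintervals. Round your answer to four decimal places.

-90.2402

Δu = (4.5 − 1)/9 = 7/18.
Midpoints: 43/36, 19/12, 71/36, 85/36, 2.75, 113/36, 127/36, 47/12, 155/36.
v(43/36) = -103/324, v(19/12) = -139/36, v(71/36) = -2791/324, v(85/36) = -4723/324, v(2.75) = -21.75, v(113/36) = -9763/324, v(127/36) = -12871/324, v(47/12) = -1819/36, v(155/36) = -20263/324.
Sum = Δu · [v(43/36) + v(19/12) + v(71/36) + ...].
Sum ≈ -90.2402.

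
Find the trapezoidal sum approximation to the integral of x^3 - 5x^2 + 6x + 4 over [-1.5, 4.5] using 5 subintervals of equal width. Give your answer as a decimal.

21.03

Δx = (4.5 − (-1.5))/5 = 1.2.
f(-1.5) = -19.625, f(-0.3) = 1.723, f(0.9) = 6.079, f(2.1) = 3.811, f(3.3) = 5.287, f(4.5) = 20.875.
T_5 = (Δx/2)·[f(x_0) + 2f(x_1) + ... + 2f(x_{4}) + f(x_5)].
Sum = 21.03.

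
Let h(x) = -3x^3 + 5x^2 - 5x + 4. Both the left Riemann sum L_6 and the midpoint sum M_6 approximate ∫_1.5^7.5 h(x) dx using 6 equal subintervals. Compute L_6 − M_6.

L_6 = -1310.5.
M_6 = -1765.
L_6 − M_6 = 454.5.

454.5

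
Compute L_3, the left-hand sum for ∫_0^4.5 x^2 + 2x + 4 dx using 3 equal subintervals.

48.375

Δx = (4.5 − 0)/3 = 1.5.
Left endpoints: 0, 1.5, 3.
f(0) = 4, f(1.5) = 9.25, f(3) = 19.
Sum = Δx · [f(0) + f(1.5) + f(3)].
Sum = 48.375.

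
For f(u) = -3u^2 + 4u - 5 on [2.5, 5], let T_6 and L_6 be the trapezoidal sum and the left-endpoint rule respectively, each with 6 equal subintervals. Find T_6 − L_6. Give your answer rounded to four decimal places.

-9.6354

T_6 ≈ -84.592014.
L_6 ≈ -74.956597.
T_6 − L_6 ≈ -9.6354.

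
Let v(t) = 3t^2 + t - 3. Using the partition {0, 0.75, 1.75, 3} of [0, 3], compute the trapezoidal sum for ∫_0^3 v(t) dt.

24.1875

Subinterval widths: 0.75, 1, 1.25.
v(0) = -3, v(0.75) = -0.5625, v(1.75) = 7.9375, v(3) = 27.
On each subinterval the trapezoid contributes (Δt_i/2)·[v(t_{i-1}) + v(t_i)].
Sum = 24.1875.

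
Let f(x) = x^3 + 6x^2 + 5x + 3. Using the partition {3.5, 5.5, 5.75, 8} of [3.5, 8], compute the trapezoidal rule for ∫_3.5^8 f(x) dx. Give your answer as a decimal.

2144.21484375

Subinterval widths: 2, 0.25, 2.25.
f(3.5) = 136.875, f(5.5) = 378.375, f(5.75) = 420.234375, f(8) = 939.
On each subinterval the trapezoid contributes (Δx_i/2)·[f(x_{i-1}) + f(x_i)].
Sum = 2144.21484375.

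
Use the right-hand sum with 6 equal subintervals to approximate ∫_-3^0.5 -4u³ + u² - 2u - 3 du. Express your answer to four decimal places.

Δu = (0.5 − (-3))/6 = 7/12.
Right endpoints: -29/12, -11/6, -1.25, -2/3, -1/12, 0.5.
f(-29/12) = 3463/54, f(-11/6) = 3097/108, f(-1.25) = 8.875, f(-2/3) = -1/27, f(-1/12) = -305/108, f(0.5) = -4.25.
Sum = Δu · [f(-29/12) + f(-11/6) + f(-1.25) + ...].
Sum ≈ 55.1655.

55.1655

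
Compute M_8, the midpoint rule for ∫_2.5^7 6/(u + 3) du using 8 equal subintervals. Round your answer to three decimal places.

3.585

Δu = (7 − 2.5)/8 = 0.5625.
Midpoints: 2.78125, 3.34375, 3.90625, 4.46875, 5.03125, 5.59375, 6.15625, 6.71875.
f(2.78125) = 192/185, f(3.34375) = 192/203, f(3.90625) = 192/221, f(4.46875) = 192/239, f(5.03125) = 192/257, f(5.59375) = 192/275, f(6.15625) = 192/293, f(6.71875) = 192/311.
Sum = Δu · [f(2.78125) + f(3.34375) + f(3.90625) + ...].
Sum ≈ 3.585.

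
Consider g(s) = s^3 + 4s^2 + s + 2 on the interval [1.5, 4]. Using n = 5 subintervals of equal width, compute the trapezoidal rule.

Δs = (4 − 1.5)/5 = 0.5.
g(1.5) = 15.875, g(2) = 28, g(2.5) = 45.125, g(3) = 68, g(3.5) = 97.375, g(4) = 134.
T_5 = (Δs/2)·[g(s_0) + 2g(s_1) + ... + 2g(s_{4}) + g(s_5)].
Sum = 156.71875.

156.71875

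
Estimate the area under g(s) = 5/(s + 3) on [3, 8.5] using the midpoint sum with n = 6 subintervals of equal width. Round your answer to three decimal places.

Δs = (8.5 − 3)/6 = 11/12.
Midpoints: 83/24, 4.375, 127/24, 149/24, 7.125, 193/24.
g(83/24) = 24/31, g(4.375) = 40/59, g(127/24) = 120/199, g(149/24) = 120/221, g(7.125) = 40/81, g(193/24) = 24/53.
Sum = Δs · [g(83/24) + g(4.375) + g(127/24) + ...].
Sum ≈ 3.249.

3.249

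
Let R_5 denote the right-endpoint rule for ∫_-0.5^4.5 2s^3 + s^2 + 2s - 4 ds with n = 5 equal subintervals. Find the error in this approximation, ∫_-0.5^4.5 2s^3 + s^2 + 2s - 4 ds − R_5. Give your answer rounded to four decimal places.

-117.0833

Exact integral: ∫_-0.5^4.5 f(s) ds ≈ 235.416667.
R_5 = 352.5.
Error ≈ 235.416667 − 352.5 ≈ -117.0833.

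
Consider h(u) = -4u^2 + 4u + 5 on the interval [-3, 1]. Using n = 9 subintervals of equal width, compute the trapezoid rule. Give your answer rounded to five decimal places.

Δu = (1 − (-3))/9 = 4/9.
h(-3) = -43, h(-23/9) = -2539/81, h(-19/9) = -1723/81, h(-5/3) = -115/9, h(-11/9) = -475/81, h(-7/9) = -43/81, h(-1/3) = 29/9, h(1/9) = 437/81, h(5/9) = 485/81, h(1) = 5.
T_9 = (Δu/2)·[h(u_0) + 2h(u_1) + ... + 2h(u_{8}) + h(u_9)].
Sum ≈ -33.86008.

-33.86008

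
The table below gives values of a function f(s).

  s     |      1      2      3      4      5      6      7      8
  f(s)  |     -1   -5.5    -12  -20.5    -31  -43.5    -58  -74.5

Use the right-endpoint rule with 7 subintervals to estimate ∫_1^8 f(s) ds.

Δs = 1.
Sum = 1·[(-5.5) + (-12) + (-20.5) + (-31) + (-43.5) + (-58) + (-74.5)] = -245.

-245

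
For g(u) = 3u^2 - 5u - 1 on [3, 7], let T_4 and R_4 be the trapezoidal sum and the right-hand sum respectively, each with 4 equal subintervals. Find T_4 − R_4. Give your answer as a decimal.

-50

T_4 = 214.
R_4 = 264.
T_4 − R_4 = -50.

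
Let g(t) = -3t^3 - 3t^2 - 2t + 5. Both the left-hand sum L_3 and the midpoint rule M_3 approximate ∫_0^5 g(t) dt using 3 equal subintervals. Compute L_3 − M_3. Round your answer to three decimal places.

L_3 ≈ -269.44444.
M_3 ≈ -564.23611.
L_3 − M_3 ≈ 294.792.

294.792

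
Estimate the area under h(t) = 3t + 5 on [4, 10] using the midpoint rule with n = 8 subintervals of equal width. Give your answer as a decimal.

Δt = (10 − 4)/8 = 0.75.
Midpoints: 4.375, 5.125, 5.875, 6.625, 7.375, 8.125, 8.875, 9.625.
h(4.375) = 18.125, h(5.125) = 20.375, h(5.875) = 22.625, h(6.625) = 24.875, h(7.375) = 27.125, h(8.125) = 29.375, h(8.875) = 31.625, h(9.625) = 33.875.
Sum = Δt · [h(4.375) + h(5.125) + h(5.875) + ...].
Sum = 156.

156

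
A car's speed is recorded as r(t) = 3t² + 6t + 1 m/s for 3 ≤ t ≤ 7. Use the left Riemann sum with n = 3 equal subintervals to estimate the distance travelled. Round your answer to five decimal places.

Δt = (7 − 3)/3 = 4/3.
Left endpoints: 3, 13/3, 17/3.
r(3) = 46, r(13/3) = 250/3, r(17/3) = 394/3.
Sum = Δt · [r(3) + r(13/3) + r(17/3)].
Sum ≈ 347.55556.

347.55556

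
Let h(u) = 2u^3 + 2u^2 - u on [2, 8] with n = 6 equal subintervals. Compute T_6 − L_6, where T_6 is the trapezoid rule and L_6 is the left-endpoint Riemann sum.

T_6 = 2378.
L_6 = 1817.
T_6 − L_6 = 561.

561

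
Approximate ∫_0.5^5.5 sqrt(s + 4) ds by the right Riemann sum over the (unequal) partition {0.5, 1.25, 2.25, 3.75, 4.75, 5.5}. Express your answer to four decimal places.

13.6640

Subinterval widths: 0.75, 1, 1.5, 1, 0.75.
Right endpoints: 1.25, 2.25, 3.75, 4.75, 5.5.
f(1.25) ≈ 2.2913, f(2.25) ≈ 2.5000, f(3.75) ≈ 2.7839, f(4.75) ≈ 2.9580, f(5.5) ≈ 3.0822.
Sum = Σ Δs_i · f(s_i).
Sum ≈ 13.6640.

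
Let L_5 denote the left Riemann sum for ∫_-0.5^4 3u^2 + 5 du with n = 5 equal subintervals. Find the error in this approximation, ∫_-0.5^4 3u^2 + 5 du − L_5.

Exact integral: ∫_-0.5^4 f(u) du = 86.625.
L_5 = 67.185.
Error = 86.625 − 67.185 = 19.44.

19.44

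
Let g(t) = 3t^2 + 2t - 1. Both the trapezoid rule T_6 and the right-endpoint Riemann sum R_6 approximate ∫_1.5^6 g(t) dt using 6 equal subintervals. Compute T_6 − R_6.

T_6 = 243.140625.
R_6 = 284.484375.
T_6 − R_6 = -41.34375.

-41.34375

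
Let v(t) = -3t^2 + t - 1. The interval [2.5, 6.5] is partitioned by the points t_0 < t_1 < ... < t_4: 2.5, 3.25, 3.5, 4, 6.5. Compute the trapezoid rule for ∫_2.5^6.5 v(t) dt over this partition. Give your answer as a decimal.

-253.09375

Subinterval widths: 0.75, 0.25, 0.5, 2.5.
v(2.5) = -17.25, v(3.25) = -29.4375, v(3.5) = -34.25, v(4) = -45, v(6.5) = -121.25.
On each subinterval the trapezoid contributes (Δt_i/2)·[v(t_{i-1}) + v(t_i)].
Sum = -253.09375.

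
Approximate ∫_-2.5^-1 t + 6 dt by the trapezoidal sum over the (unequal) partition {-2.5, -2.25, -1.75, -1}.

Subinterval widths: 0.25, 0.5, 0.75.
f(-2.5) = 3.5, f(-2.25) = 3.75, f(-1.75) = 4.25, f(-1) = 5.
On each subinterval the trapezoid contributes (Δt_i/2)·[f(t_{i-1}) + f(t_i)].
Sum = 6.375.

6.375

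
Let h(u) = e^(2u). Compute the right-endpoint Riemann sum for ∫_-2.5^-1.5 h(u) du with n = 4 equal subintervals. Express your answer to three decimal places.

0.027

Δu = (-1.5 − (-2.5))/4 = 0.25.
Right endpoints: -2.25, -2, -1.75, -1.5.
h(-2.25) ≈ 0.011, h(-2) ≈ 0.018, h(-1.75) ≈ 0.030, h(-1.5) ≈ 0.050.
Sum = Δu · [h(-2.25) + h(-2) + h(-1.75) + h(-1.5)].
Sum ≈ 0.027.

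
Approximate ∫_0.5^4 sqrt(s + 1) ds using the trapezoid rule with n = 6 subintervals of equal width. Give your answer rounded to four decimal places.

Δs = (4 − 0.5)/6 = 7/12.
f(0.5) ≈ 1.2247, f(13/12) ≈ 1.4434, f(5/3) ≈ 1.6330, f(2.25) ≈ 1.8028, f(17/6) ≈ 1.9579, f(41/12) ≈ 2.1016, f(4) ≈ 2.2361.
T_6 = (Δs/2)·[f(s_0) + 2f(s_1) + ... + 2f(s_{5}) + f(s_6)].
Sum ≈ 6.2236.

6.2236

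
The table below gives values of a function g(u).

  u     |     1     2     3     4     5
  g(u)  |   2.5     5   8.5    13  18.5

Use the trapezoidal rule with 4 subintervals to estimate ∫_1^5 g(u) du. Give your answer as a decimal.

Δu = 1.
T_4 = (1/2)·[2.5 + 2·5 + 2·8.5 + 2·13 + 18.5] = 37.

37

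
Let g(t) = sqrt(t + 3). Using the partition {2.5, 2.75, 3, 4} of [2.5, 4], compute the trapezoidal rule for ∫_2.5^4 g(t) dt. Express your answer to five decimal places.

Subinterval widths: 0.25, 0.25, 1.
g(2.5) ≈ 2.34521, g(2.75) ≈ 2.39792, g(3) ≈ 2.44949, g(4) ≈ 2.64575.
On each subinterval the trapezoid contributes (Δt_i/2)·[g(t_{i-1}) + g(t_i)].
Sum ≈ 3.74644.

3.74644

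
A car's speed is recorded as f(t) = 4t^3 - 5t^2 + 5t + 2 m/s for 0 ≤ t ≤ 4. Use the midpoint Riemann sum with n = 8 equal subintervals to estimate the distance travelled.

195.75

Δt = (4 − 0)/8 = 0.5.
Midpoints: 0.25, 0.75, 1.25, 1.75, 2.25, 2.75, 3.25, 3.75.
f(0.25) = 3, f(0.75) = 4.625, f(1.25) = 8.25, f(1.75) = 16.875, f(2.25) = 33.5, f(2.75) = 61.125, f(3.25) = 102.75, f(3.75) = 161.375.
Sum = Δt · [f(0.25) + f(0.75) + f(1.25) + ...].
Sum = 195.75.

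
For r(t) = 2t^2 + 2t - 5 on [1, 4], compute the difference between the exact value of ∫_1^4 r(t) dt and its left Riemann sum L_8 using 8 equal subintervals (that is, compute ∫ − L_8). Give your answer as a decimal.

6.609375

Exact integral: ∫_1^4 r(t) dt = 42.
L_8 = 35.390625.
Error = 42 − 35.390625 = 6.609375.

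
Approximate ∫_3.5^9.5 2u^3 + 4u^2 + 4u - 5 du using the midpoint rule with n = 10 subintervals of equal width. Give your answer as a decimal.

Δu = (9.5 − 3.5)/10 = 0.6.
Midpoints: 3.8, 4.4, 5, 5.6, 6.2, 6.8, 7.4, 8, 8.6, 9.2.
f(3.8) = 177.704, f(4.4) = 260.408, f(5) = 365, f(5.6) = 494.072, f(6.2) = 650.216, f(6.8) = 836.024, f(7.4) = 1054.088, f(8) = 1307, f(8.6) = 1597.352, f(9.2) = 1927.736.
Sum = Δu · [f(3.8) + f(4.4) + f(5) + ...].
Sum = 5201.76.

5201.76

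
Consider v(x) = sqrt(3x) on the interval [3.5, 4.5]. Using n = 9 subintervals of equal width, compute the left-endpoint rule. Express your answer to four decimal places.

Δx = (4.5 − 3.5)/9 = 1/9.
Left endpoints: 3.5, 65/18, 67/18, 23/6, 71/18, 73/18, 25/6, 77/18, 79/18.
v(3.5) ≈ 3.2404, v(65/18) ≈ 3.2914, v(67/18) ≈ 3.3417, v(23/6) ≈ 3.3912, v(71/18) ≈ 3.4400, v(73/18) ≈ 3.4881, v(25/6) ≈ 3.5355, v(77/18) ≈ 3.5824, v(79/18) ≈ 3.6286.
Sum = Δx · [v(3.5) + v(65/18) + v(67/18) + ...].
Sum ≈ 3.4377.

3.4377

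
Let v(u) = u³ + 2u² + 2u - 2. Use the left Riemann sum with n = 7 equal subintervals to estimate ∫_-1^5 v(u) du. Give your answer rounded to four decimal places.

Δu = (5 − (-1))/7 = 6/7.
Left endpoints: -1, -1/7, 5/7, 11/7, 17/7, 23/7, 29/7.
v(-1) = -3, v(-1/7) = -771/343, v(5/7) = 279/343, v(11/7) = 3417/343, v(17/7) = 9939/343, v(23/7) = 21141/343, v(29/7) = 38319/343.
Sum = Δu · [v(-1) + v(-1/7) + v(5/7) + ...].
Sum ≈ 178.1633.

178.1633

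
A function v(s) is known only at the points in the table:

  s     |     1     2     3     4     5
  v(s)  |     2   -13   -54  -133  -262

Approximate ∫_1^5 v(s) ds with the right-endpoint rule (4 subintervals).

Δs = 1.
Sum = 1·[(-13) + (-54) + (-133) + (-262)] = -462.

-462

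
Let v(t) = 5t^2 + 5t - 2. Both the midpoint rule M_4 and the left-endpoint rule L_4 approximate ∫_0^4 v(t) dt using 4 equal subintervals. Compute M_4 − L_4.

45

M_4 = 137.
L_4 = 92.
M_4 − L_4 = 45.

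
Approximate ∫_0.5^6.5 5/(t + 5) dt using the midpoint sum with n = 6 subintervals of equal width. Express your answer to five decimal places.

3.68272

Δt = (6.5 − 0.5)/6 = 1.
Midpoints: 1, 2, 3, 4, 5, 6.
f(1) = 5/6, f(2) = 5/7, f(3) = 0.625, f(4) = 5/9, f(5) = 0.5, f(6) = 5/11.
Sum = Δt · [f(1) + f(2) + f(3) + ...].
Sum ≈ 3.68272.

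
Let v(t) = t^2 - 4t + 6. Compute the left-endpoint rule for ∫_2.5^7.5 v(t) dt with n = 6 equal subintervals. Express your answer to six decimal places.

53.495370

Δt = (7.5 − 2.5)/6 = 5/6.
Left endpoints: 2.5, 10/3, 25/6, 5, 35/6, 20/3.
v(2.5) = 2.25, v(10/3) = 34/9, v(25/6) = 241/36, v(5) = 11, v(35/6) = 601/36, v(20/3) = 214/9.
Sum = Δt · [v(2.5) + v(10/3) + v(25/6) + ...].
Sum ≈ 53.495370.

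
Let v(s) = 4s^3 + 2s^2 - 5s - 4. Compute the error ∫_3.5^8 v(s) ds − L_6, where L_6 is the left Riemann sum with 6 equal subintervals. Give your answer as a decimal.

704.109375

Exact integral: ∫_3.5^8 v(s) ds = 4111.3125.
L_6 = 3407.203125.
Error = 4111.3125 − 3407.203125 = 704.109375.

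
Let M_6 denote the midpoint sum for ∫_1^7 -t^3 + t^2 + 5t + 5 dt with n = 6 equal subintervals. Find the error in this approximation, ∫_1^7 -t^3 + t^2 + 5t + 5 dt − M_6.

Exact integral: ∫_1^7 f(t) dt = -336.
M_6 = -330.5.
Error = -336 − (-330.5) = -5.5.

-5.5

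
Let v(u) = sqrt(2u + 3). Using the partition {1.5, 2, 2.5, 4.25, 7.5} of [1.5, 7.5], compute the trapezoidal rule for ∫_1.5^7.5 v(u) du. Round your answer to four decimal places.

20.4894

Subinterval widths: 0.5, 0.5, 1.75, 3.25.
v(1.5) ≈ 2.4495, v(2) ≈ 2.6458, v(2.5) ≈ 2.8284, v(4.25) ≈ 3.3912, v(7.5) ≈ 4.2426.
On each subinterval the trapezoid contributes (Δu_i/2)·[v(u_{i-1}) + v(u_i)].
Sum ≈ 20.4894.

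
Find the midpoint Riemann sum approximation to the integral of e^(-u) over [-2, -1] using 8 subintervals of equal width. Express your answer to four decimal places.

4.6677

Δu = (-1 − (-2))/8 = 0.125.
Midpoints: -1.9375, -1.8125, -1.6875, -1.5625, -1.4375, -1.3125, -1.1875, -1.0625.
f(-1.9375) ≈ 6.9414, f(-1.8125) ≈ 6.1257, f(-1.6875) ≈ 5.4059, f(-1.5625) ≈ 4.7707, f(-1.4375) ≈ 4.2102, f(-1.3125) ≈ 3.7155, f(-1.1875) ≈ 3.2789, f(-1.0625) ≈ 2.8936.
Sum = Δu · [f(-1.9375) + f(-1.8125) + f(-1.6875) + ...].
Sum ≈ 4.6677.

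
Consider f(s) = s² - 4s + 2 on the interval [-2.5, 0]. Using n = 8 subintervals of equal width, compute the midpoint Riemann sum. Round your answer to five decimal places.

22.68799

Δs = (0 − (-2.5))/8 = 0.3125.
Midpoints: -2.34375, -2.03125, -1.71875, -1.40625, -1.09375, -0.78125, -0.46875, -0.15625.
f(-2.34375) = 17273/1024, f(-2.03125) = 14593/1024, f(-1.71875) = 12113/1024, f(-1.40625) = 9833/1024, f(-1.09375) = 7753/1024, f(-0.78125) = 5873/1024, f(-0.46875) = 4193/1024, f(-0.15625) = 2713/1024.
Sum = Δs · [f(-2.34375) + f(-2.03125) + f(-1.71875) + ...].
Sum ≈ 22.68799.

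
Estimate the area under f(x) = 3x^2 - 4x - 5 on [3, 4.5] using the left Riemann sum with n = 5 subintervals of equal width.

30.03

Δx = (4.5 − 3)/5 = 0.3.
Left endpoints: 3, 3.3, 3.6, 3.9, 4.2.
f(3) = 10, f(3.3) = 14.47, f(3.6) = 19.48, f(3.9) = 25.03, f(4.2) = 31.12.
Sum = Δx · [f(3) + f(3.3) + f(3.6) + f(3.9) + f(4.2)].
Sum = 30.03.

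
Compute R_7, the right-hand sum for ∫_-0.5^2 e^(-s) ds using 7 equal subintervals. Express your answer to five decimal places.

Δs = (2 − (-0.5))/7 = 5/14.
Right endpoints: -1/7, 3/14, 4/7, 13/14, 9/7, 23/14, 2.
f(-1/7) ≈ 1.15356, f(3/14) ≈ 0.80712, f(4/7) ≈ 0.56472, f(13/14) ≈ 0.39512, f(9/7) ≈ 0.27645, f(23/14) ≈ 0.19343, f(2) ≈ 0.13534.
Sum = Δs · [f(-1/7) + f(3/14) + f(4/7) + ...].
Sum ≈ 1.25919.

1.25919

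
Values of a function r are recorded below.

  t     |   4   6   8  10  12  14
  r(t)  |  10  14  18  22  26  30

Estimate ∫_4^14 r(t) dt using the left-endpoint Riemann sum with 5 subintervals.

Δt = 2.
Sum = 2·[10 + 14 + 18 + 22 + 26] = 180.

180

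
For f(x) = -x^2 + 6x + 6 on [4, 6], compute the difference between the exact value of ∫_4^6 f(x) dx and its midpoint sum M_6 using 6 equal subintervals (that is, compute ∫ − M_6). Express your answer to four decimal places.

-0.0185

Exact integral: ∫_4^6 f(x) dx ≈ 21.333333.
M_6 ≈ 21.351852.
Error ≈ 21.333333 − 21.351852 ≈ -0.0185.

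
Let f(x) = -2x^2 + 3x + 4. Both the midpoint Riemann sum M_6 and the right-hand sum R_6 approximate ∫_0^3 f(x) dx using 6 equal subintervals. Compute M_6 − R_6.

M_6 = 7.625.
R_6 = 5.
M_6 − R_6 = 2.625.

2.625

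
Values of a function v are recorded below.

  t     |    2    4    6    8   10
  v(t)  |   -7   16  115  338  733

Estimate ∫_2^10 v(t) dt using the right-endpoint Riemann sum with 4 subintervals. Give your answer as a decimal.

2404

Δt = 2.
Sum = 2·[16 + 115 + 338 + 733] = 2404.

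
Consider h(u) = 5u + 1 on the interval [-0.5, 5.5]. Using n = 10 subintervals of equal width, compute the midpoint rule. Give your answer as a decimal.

81

Δu = (5.5 − (-0.5))/10 = 0.6.
Midpoints: -0.2, 0.4, 1, 1.6, 2.2, 2.8, 3.4, 4, 4.6, 5.2.
h(-0.2) = 0, h(0.4) = 3, h(1) = 6, h(1.6) = 9, h(2.2) = 12, h(2.8) = 15, h(3.4) = 18, h(4) = 21, h(4.6) = 24, h(5.2) = 27.
Sum = Δu · [h(-0.2) + h(0.4) + h(1) + ...].
Sum = 81.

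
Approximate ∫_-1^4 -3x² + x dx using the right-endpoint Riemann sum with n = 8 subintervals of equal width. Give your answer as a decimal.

-70.9765625

Δx = (4 − (-1))/8 = 0.625.
Right endpoints: -0.375, 0.25, 0.875, 1.5, 2.125, 2.75, 3.375, 4.
f(-0.375) = -0.796875, f(0.25) = 0.0625, f(0.875) = -1.421875, f(1.5) = -5.25, f(2.125) = -11.421875, f(2.75) = -19.9375, f(3.375) = -30.796875, f(4) = -44.
Sum = Δx · [f(-0.375) + f(0.25) + f(0.875) + ...].
Sum = -70.9765625.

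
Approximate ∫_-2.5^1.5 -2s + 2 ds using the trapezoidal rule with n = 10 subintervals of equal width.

12

Δs = (1.5 − (-2.5))/10 = 0.4.
f(-2.5) = 7, f(-2.1) = 6.2, f(-1.7) = 5.4, f(-1.3) = 4.6, f(-0.9) = 3.8, f(-0.5) = 3, f(-0.1) = 2.2, f(0.3) = 1.4, f(0.7) = 0.6, f(1.1) = -0.2, f(1.5) = -1.
T_10 = (Δs/2)·[f(s_0) + 2f(s_1) + ... + 2f(s_{9}) + f(s_10)].
Sum = 12.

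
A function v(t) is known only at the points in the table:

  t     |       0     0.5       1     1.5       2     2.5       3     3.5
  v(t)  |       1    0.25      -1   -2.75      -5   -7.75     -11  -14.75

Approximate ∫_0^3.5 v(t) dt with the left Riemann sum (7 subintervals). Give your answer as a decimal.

Δt = 0.5.
Sum = 0.5·[1 + 0.25 + (-1) + (-2.75) + (-5) + (-7.75) + (-11)] = -13.125.

-13.125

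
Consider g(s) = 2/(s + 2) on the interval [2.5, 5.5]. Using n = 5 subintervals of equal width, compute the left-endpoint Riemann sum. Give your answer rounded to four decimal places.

1.0769

Δs = (5.5 − 2.5)/5 = 0.6.
Left endpoints: 2.5, 3.1, 3.7, 4.3, 4.9.
g(2.5) = 4/9, g(3.1) = 20/51, g(3.7) = 20/57, g(4.3) = 20/63, g(4.9) = 20/69.
Sum = Δs · [g(2.5) + g(3.1) + g(3.7) + g(4.3) + g(4.9)].
Sum ≈ 1.0769.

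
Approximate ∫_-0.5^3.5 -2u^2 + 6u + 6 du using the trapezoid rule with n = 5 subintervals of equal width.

Δu = (3.5 − (-0.5))/5 = 0.8.
f(-0.5) = 2.5, f(0.3) = 7.62, f(1.1) = 10.18, f(1.9) = 10.18, f(2.7) = 7.62, f(3.5) = 2.5.
T_5 = (Δu/2)·[f(u_0) + 2f(u_1) + ... + 2f(u_{4}) + f(u_5)].
Sum = 30.48.

30.48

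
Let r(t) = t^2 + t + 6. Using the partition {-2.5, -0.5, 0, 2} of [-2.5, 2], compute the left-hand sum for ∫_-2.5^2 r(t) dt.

Subinterval widths: 2, 0.5, 2.
Left endpoints: -2.5, -0.5, 0.
r(-2.5) = 9.75, r(-0.5) = 5.75, r(0) = 6.
Sum = Σ Δt_i · r(t_i).
Sum = 34.375.

34.375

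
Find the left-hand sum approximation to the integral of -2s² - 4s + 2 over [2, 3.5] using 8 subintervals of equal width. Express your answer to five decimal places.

Δs = (3.5 − 2)/8 = 0.1875.
Left endpoints: 2, 2.1875, 2.375, 2.5625, 2.75, 2.9375, 3.125, 3.3125.
f(2) = -14, f(2.1875) = -16.3203125, f(2.375) = -18.78125, f(2.5625) = -21.3828125, f(2.75) = -24.125, f(2.9375) = -27.0078125, f(3.125) = -30.03125, f(3.3125) = -33.1953125.
Sum = Δs · [f(2) + f(2.1875) + f(2.375) + ...].
Sum ≈ -34.65820.

-34.65820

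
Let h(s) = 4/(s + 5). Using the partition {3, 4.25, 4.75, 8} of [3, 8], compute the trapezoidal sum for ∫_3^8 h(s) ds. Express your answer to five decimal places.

1.96011

Subinterval widths: 1.25, 0.5, 3.25.
h(3) = 0.5, h(4.25) = 16/37, h(4.75) = 16/39, h(8) = 4/13.
On each subinterval the trapezoid contributes (Δs_i/2)·[h(s_{i-1}) + h(s_i)].
Sum ≈ 1.96011.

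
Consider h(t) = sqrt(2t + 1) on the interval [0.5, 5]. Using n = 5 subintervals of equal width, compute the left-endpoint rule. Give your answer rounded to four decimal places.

10.3351

Δt = (5 − 0.5)/5 = 0.9.
Left endpoints: 0.5, 1.4, 2.3, 3.2, 4.1.
h(0.5) ≈ 1.4142, h(1.4) ≈ 1.9494, h(2.3) ≈ 2.3664, h(3.2) ≈ 2.7203, h(4.1) ≈ 3.0332.
Sum = Δt · [h(0.5) + h(1.4) + h(2.3) + h(3.2) + h(4.1)].
Sum ≈ 10.3351.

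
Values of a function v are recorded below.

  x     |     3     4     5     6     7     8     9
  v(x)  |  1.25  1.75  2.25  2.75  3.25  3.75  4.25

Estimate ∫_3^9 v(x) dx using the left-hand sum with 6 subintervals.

15

Δx = 1.
Sum = 1·[1.25 + 1.75 + 2.25 + 2.75 + 3.25 + 3.75] = 15.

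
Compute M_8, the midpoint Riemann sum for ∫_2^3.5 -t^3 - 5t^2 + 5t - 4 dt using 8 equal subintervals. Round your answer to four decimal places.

Δt = (3.5 − 2)/8 = 0.1875.
Midpoints: 2.09375, 2.28125, 2.46875, 2.65625, 2.84375, 3.03125, 3.21875, 3.40625.
f(2.09375) = -807035/32768, f(2.28125) = -998969/32768, f(2.46875) = -1218191/32768, f(2.65625) = -1465997/32768, f(2.84375) = -1743683/32768, f(3.03125) = -2052545/32768, f(3.21875) = -2393879/32768, f(3.40625) = -2768981/32768.
Sum = Δt · [f(2.09375) + f(2.28125) + f(2.46875) + ...].
Sum ≈ -76.9574.

-76.9574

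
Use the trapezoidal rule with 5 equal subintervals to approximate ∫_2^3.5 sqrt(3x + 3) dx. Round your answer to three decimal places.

5.022

Δx = (3.5 − 2)/5 = 0.3.
f(2) ≈ 3.000, f(2.3) ≈ 3.146, f(2.6) ≈ 3.286, f(2.9) ≈ 3.421, f(3.2) ≈ 3.550, f(3.5) ≈ 3.674.
T_5 = (Δx/2)·[f(x_0) + 2f(x_1) + ... + 2f(x_{4}) + f(x_5)].
Sum ≈ 5.022.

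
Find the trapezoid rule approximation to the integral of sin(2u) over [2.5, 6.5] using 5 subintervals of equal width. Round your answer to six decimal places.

Δu = (6.5 − 2.5)/5 = 0.8.
f(2.5) ≈ -0.958924, f(3.3) ≈ 0.311541, f(4.1) ≈ 0.940731, f(4.9) ≈ -0.366479, f(5.7) ≈ -0.919329, f(6.5) ≈ 0.420167.
T_5 = (Δu/2)·[f(u_0) + 2f(u_1) + ... + 2f(u_{4}) + f(u_5)].
Sum ≈ -0.242331.

-0.242331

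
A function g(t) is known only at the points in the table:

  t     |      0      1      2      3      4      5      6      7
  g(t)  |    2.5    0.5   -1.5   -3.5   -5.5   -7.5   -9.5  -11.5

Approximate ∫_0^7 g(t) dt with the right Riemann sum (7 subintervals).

-38.5

Δt = 1.
Sum = 1·[0.5 + (-1.5) + (-3.5) + (-5.5) + (-7.5) + (-9.5) + (-11.5)] = -38.5.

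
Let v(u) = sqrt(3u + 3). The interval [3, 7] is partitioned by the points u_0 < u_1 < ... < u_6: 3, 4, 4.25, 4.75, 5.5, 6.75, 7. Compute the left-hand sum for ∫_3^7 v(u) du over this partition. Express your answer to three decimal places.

16.257

Subinterval widths: 1, 0.25, 0.5, 0.75, 1.25, 0.25.
Left endpoints: 3, 4, 4.25, 4.75, 5.5, 6.75.
v(3) ≈ 3.464, v(4) ≈ 3.873, v(4.25) ≈ 3.969, v(4.75) ≈ 4.153, v(5.5) ≈ 4.416, v(6.75) ≈ 4.822.
Sum = Σ Δu_i · v(u_i).
Sum ≈ 16.257.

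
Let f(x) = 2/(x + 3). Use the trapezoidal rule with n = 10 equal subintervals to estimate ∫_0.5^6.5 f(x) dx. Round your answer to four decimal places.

Δx = (6.5 − 0.5)/10 = 0.6.
f(0.5) = 4/7, f(1.1) = 20/41, f(1.7) = 20/47, f(2.3) = 20/53, f(2.9) = 20/59, f(3.5) = 4/13, f(4.1) = 20/71, f(4.7) = 20/77, f(5.3) = 20/83, f(5.9) = 20/89, f(6.5) = 4/19.
T_10 = (Δx/2)·[f(x_0) + 2f(x_1) + ... + 2f(x_{9}) + f(x_10)].
Sum ≈ 2.0013.

2.0013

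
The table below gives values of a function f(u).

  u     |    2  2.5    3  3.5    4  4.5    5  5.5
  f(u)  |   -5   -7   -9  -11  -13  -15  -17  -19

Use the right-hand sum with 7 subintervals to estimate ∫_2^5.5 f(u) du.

Δu = 0.5.
Sum = 0.5·[(-7) + (-9) + (-11) + (-13) + (-15) + (-17) + (-19)] = -45.5.

-45.5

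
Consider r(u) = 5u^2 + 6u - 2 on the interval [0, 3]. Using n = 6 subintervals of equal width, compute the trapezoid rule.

66.625

Δu = (3 − 0)/6 = 0.5.
r(0) = -2, r(0.5) = 2.25, r(1) = 9, r(1.5) = 18.25, r(2) = 30, r(2.5) = 44.25, r(3) = 61.
T_6 = (Δu/2)·[r(u_0) + 2r(u_1) + ... + 2r(u_{5}) + r(u_6)].
Sum = 66.625.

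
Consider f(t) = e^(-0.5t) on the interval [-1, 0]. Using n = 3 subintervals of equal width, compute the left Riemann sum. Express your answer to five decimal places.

Δt = (0 − (-1))/3 = 1/3.
Left endpoints: -1, -2/3, -1/3.
f(-1) ≈ 1.64872, f(-2/3) ≈ 1.39561, f(-1/3) ≈ 1.18136.
Sum = Δt · [f(-1) + f(-2/3) + f(-1/3)].
Sum ≈ 1.40856.

1.40856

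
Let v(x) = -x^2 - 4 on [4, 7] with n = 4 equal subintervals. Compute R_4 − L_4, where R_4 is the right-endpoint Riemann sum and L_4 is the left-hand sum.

-24.75

R_4 = -117.65625.
L_4 = -92.90625.
R_4 − L_4 = -24.75.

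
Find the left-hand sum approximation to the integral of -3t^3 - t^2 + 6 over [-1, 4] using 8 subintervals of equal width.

-122.01171875

Δt = (4 − (-1))/8 = 0.625.
Left endpoints: -1, -0.375, 0.25, 0.875, 1.5, 2.125, 2.75, 3.375.
f(-1) = 8, f(-0.375) = 3081/512, f(0.25) = 5.890625, f(0.875) = 1651/512, f(1.5) = -6.375, f(2.125) = -13979/512, f(2.75) = -63.953125, f(3.375) = -61809/512.
Sum = Δt · [f(-1) + f(-0.375) + f(0.25) + ...].
Sum = -122.01171875.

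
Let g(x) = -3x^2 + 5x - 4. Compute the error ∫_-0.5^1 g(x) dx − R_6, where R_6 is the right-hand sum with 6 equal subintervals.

-0.609375

Exact integral: ∫_-0.5^1 g(x) dx = -5.25.
R_6 = -4.640625.
Error = -5.25 − (-4.640625) = -0.609375.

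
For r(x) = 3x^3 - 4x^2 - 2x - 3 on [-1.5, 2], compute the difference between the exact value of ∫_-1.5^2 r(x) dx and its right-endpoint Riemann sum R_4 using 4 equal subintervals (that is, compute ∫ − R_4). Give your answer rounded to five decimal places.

-8.02311

Exact integral: ∫_-1.5^2 r(x) dx ≈ -19.2135417.
R_4 ≈ -11.1904297.
Error ≈ -19.2135417 − (-11.1904297) ≈ -8.02311.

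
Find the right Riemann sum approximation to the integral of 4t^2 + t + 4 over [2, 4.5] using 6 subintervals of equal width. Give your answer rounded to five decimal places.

143.31019

Δt = (4.5 − 2)/6 = 5/12.
Right endpoints: 29/12, 17/6, 3.25, 11/3, 49/12, 4.5.
f(29/12) = 268/9, f(17/6) = 701/18, f(3.25) = 49.5, f(11/3) = 553/9, f(49/12) = 673/9, f(4.5) = 89.5.
Sum = Δt · [f(29/12) + f(17/6) + f(3.25) + ...].
Sum ≈ 143.31019.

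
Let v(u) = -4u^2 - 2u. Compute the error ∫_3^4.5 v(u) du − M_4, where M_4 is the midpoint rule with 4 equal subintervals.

-0.0703125

Exact integral: ∫_3^4.5 v(u) du = -96.75.
M_4 = -96.6796875.
Error = -96.75 − (-96.6796875) = -0.0703125.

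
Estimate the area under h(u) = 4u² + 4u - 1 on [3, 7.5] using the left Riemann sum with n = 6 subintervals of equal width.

Δu = (7.5 − 3)/6 = 0.75.
Left endpoints: 3, 3.75, 4.5, 5.25, 6, 6.75.
h(3) = 47, h(3.75) = 70.25, h(4.5) = 98, h(5.25) = 130.25, h(6) = 167, h(6.75) = 208.25.
Sum = Δu · [h(3) + h(3.75) + h(4.5) + ...].
Sum = 540.5625.

540.5625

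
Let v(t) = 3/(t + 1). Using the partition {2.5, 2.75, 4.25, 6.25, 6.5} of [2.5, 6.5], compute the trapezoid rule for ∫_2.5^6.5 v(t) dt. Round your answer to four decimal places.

Subinterval widths: 0.25, 1.5, 2, 0.25.
v(2.5) = 6/7, v(2.75) = 0.8, v(4.25) = 4/7, v(6.25) = 12/29, v(6.5) = 0.4.
On each subinterval the trapezoid contributes (Δt_i/2)·[v(t_{i-1}) + v(t_i)].
Sum ≈ 2.3227.

2.3227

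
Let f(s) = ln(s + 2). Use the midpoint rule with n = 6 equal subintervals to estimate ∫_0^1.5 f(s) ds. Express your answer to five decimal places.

Δs = (1.5 − 0)/6 = 0.25.
Midpoints: 0.125, 0.375, 0.625, 0.875, 1.125, 1.375.
f(0.125) ≈ 0.75377, f(0.375) ≈ 0.86500, f(0.625) ≈ 0.96508, f(0.875) ≈ 1.05605, f(1.125) ≈ 1.13943, f(1.375) ≈ 1.21640.
Sum = Δs · [f(0.125) + f(0.375) + f(0.625) + ...].
Sum ≈ 1.49893.

1.49893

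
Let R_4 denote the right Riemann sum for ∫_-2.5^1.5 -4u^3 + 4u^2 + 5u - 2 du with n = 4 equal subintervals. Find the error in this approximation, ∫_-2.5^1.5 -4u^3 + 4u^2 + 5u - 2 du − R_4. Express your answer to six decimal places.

Exact integral: ∫_-2.5^1.5 f(u) du ≈ 41.33333333.
R_4 = 12.
Error ≈ 41.33333333 − 12 ≈ 29.333333.

29.333333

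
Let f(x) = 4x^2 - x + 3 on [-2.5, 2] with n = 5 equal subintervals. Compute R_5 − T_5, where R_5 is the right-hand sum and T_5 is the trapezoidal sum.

-6.075

R_5 = 42.48.
T_5 = 48.555.
R_5 − T_5 = -6.075.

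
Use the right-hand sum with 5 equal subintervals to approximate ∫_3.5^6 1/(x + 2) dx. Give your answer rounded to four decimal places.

0.3609

Δx = (6 − 3.5)/5 = 0.5.
Right endpoints: 4, 4.5, 5, 5.5, 6.
f(4) = 1/6, f(4.5) = 2/13, f(5) = 1/7, f(5.5) = 2/15, f(6) = 0.125.
Sum = Δx · [f(4) + f(4.5) + f(5) + f(5.5) + f(6)].
Sum ≈ 0.3609.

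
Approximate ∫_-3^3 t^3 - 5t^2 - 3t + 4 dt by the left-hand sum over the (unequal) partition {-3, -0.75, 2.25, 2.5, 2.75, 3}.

-137.96875

Subinterval widths: 2.25, 3, 0.25, 0.25, 0.25.
Left endpoints: -3, -0.75, 2.25, 2.5, 2.75.
f(-3) = -59, f(-0.75) = 3.015625, f(2.25) = -16.671875, f(2.5) = -19.125, f(2.75) = -21.265625.
Sum = Σ Δt_i · f(t_i).
Sum = -137.96875.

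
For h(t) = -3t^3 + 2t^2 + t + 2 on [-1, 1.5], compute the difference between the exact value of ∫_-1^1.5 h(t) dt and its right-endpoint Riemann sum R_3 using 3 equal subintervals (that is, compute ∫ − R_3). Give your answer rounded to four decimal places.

3.4578

Exact integral: ∫_-1^1.5 h(t) dt ≈ 5.494792.
R_3 ≈ 2.037037.
Error ≈ 5.494792 − 2.037037 ≈ 3.4578.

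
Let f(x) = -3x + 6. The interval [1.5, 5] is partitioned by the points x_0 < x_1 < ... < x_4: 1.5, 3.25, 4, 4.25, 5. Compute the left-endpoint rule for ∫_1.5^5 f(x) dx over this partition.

-6.75

Subinterval widths: 1.75, 0.75, 0.25, 0.75.
Left endpoints: 1.5, 3.25, 4, 4.25.
f(1.5) = 1.5, f(3.25) = -3.75, f(4) = -6, f(4.25) = -6.75.
Sum = Σ Δx_i · f(x_i).
Sum = -6.75.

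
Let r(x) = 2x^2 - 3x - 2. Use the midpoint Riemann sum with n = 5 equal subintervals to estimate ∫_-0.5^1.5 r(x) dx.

-4.72

Δx = (1.5 − (-0.5))/5 = 0.4.
Midpoints: -0.3, 0.1, 0.5, 0.9, 1.3.
r(-0.3) = -0.92, r(0.1) = -2.28, r(0.5) = -3, r(0.9) = -3.08, r(1.3) = -2.52.
Sum = Δx · [r(-0.3) + r(0.1) + r(0.5) + r(0.9) + r(1.3)].
Sum = -4.72.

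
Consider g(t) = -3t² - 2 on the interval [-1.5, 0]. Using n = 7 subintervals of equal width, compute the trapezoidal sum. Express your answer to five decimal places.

-6.40944

Δt = (0 − (-1.5))/7 = 3/14.
g(-1.5) = -8.75, g(-9/7) = -341/49, g(-15/14) = -1067/196, g(-6/7) = -206/49, g(-9/14) = -635/196, g(-3/7) = -125/49, g(-3/14) = -419/196, g(0) = -2.
T_7 = (Δt/2)·[g(t_0) + 2g(t_1) + ... + 2g(t_{6}) + g(t_7)].
Sum ≈ -6.40944.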